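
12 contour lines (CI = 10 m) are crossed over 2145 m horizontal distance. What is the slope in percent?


elevation change = 12 * 10 = 120 m
slope = 120 / 2145 * 100 = 5.6%

5.6%


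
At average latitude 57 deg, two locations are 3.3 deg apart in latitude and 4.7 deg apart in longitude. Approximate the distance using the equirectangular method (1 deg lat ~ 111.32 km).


dlat_km = 3.3 * 111.32 = 367.356
dlon_km = 4.7 * 111.32 * cos(57) ≈ 284.957
dist = sqrt(367.356^2 + 284.957^2) ≈ 464.9 km

464.9 km


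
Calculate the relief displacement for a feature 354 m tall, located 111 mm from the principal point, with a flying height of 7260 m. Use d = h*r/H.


d = h * r / H = 354 * 111 / 7260 = 5.41 mm

5.41 mm


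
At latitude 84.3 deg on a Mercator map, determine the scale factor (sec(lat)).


SF = 1 / cos(84.3) = 1 / 0.09932 = 10.068

10.068


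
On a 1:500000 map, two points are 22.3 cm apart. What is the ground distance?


ground = 22.3 cm * 500000 / 100 = 111500.0 m = 111.5 km

111.5 km


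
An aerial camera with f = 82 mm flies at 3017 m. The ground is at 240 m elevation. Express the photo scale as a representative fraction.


scale = f / (H - h) = 82 mm / 2777 m = 82 / 2777000 = 1:33866

1:33866


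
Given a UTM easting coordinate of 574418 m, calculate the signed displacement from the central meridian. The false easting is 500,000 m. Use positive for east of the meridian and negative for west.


displacement = 574418 - 500000 = 74418 m

74418 m


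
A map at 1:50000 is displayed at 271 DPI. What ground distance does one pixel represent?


pixel_cm = 2.54 / 271 ≈ 0.009373 cm
ground = pixel_cm * 50000 / 100 = 2.54 * 50000 / (271 * 100) = 127000 / 27100 ≈ 4.69 m

4.69 m


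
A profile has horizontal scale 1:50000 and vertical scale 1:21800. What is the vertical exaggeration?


VE = horizontal_scale / vertical_scale = 50000 / 21800 ≈ 2.3

2.3x


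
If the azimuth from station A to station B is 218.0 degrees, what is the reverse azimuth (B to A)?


back azimuth = (218.0 + 180) mod 360 = 38.0 degrees

38.0 degrees


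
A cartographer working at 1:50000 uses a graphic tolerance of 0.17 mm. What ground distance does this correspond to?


ground = 0.17 mm * 50000 / 1000 = 8.5 m

8.5 m


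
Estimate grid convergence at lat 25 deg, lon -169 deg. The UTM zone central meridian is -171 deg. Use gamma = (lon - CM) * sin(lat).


gamma = (-169 - -171) * sin(25) = 2 * 0.422618 = 0.845 degrees

0.845 degrees


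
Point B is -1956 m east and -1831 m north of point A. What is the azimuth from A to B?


az = atan2(-1956, -1831) = -133.1 deg
adjusted to 0-360: 226.9 degrees

226.9 degrees


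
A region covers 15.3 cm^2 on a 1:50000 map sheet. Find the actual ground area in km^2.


ground_area = 15.3 * (50000/100)^2 = 3825000.0 m^2 = 3.825 km^2

3.825 km^2


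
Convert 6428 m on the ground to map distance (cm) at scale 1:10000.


map_cm = 6428 * 100 / 10000 = 64.28 cm

64.28 cm


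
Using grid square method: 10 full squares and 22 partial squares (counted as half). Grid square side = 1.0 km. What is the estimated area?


effective squares = 10 + 22 * 0.5 = 21.0
area = 21.0 * 1.0 = 21.0 km^2

21.0 km^2


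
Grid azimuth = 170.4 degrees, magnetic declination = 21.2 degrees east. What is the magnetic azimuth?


magnetic azimuth = grid azimuth - declination (east +ve)
mag_az = 170.4 - 21.2 = 149.2 degrees

149.2 degrees


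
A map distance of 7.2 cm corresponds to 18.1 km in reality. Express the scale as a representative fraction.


ground = 18.1 km = 1810000 cm; RF denominator = ground / map = 1810000 / 7.2 ≈ 251389; RF = 1:251389

1:251389


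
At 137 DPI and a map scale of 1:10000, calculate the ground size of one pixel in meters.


pixel_cm = 2.54 / 137 ≈ 0.01854 cm
ground = pixel_cm * 10000 / 100 = 2.54 * 10000 / (137 * 100) = 25400 / 13700 ≈ 1.85 m

1.85 m


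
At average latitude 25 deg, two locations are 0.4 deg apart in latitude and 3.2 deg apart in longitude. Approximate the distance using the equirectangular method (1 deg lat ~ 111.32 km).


dlat_km = 0.4 * 111.32 = 44.528
dlon_km = 3.2 * 111.32 * cos(25) ≈ 322.849
dist = sqrt(44.528^2 + 322.849^2) ≈ 325.9 km

325.9 km


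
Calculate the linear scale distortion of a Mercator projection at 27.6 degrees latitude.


SF = 1 / cos(27.6) = 1 / 0.886204 = 1.128

1.128


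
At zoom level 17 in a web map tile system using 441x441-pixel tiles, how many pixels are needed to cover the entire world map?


tiles per axis = 2^17 = 131072
total tiles = 131072^2 = 17179869184
pixels per axis = 131072 * 441 = 57802752
total pixels = 57802752^2 = 3341158138773504

3341158138773504 pixels


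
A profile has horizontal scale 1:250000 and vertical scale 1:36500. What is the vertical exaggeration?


VE = horizontal_scale / vertical_scale = 250000 / 36500 ≈ 6.8

6.8x


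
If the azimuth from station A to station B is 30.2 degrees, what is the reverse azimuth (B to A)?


back azimuth = (30.2 + 180) mod 360 = 210.2 degrees

210.2 degrees


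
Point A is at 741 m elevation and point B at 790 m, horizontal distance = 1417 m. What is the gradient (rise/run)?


gradient = (790 - 741) / 1417 = 49 / 1417 = 0.0346

0.0346


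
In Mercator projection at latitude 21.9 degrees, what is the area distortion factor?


area_distortion = 1/cos^2(21.9) = 1.162

1.162


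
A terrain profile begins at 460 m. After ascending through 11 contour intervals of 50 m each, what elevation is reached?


elevation = 460 + 11 * 50 = 1010 m

1010 m


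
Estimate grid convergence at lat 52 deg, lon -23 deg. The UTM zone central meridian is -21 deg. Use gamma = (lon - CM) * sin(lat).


gamma = (-23 - -21) * sin(52) = -2 * 0.788011 = -1.576 degrees

-1.576 degrees


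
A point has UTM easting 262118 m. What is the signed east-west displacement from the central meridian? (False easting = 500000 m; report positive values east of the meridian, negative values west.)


displacement = 262118 - 500000 = -237882 m

-237882 m


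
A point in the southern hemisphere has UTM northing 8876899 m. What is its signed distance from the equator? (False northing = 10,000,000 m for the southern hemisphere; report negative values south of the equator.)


For southern: actual = 8876899 - 10000000 = -1123101 m

-1123101 m


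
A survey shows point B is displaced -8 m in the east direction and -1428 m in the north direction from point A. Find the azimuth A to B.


az = atan2(-8, -1428) = -179.7 deg
adjusted to 0-360: 180.3 degrees

180.3 degrees


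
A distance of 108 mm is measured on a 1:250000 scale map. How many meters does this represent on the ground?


ground = 108 mm * 250000 / 1000 = 27000.0 m

27000.0 m


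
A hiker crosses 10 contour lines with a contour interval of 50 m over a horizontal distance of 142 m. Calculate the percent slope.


elevation change = 10 * 50 = 500 m
slope = 500 / 142 * 100 = 352.1%

352.1%


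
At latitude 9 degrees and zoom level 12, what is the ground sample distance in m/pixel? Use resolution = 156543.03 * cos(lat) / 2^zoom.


res = 156543.03 * cos(9) / 2^12 = 156543.03 * 0.98768834 / 4096 = 37.75 m/pixel

37.75 m/pixel


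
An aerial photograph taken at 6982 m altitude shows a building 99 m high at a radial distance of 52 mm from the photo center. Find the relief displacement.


d = h * r / H = 99 * 52 / 6982 = 0.74 mm

0.74 mm


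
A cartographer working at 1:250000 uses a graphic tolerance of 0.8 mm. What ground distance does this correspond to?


ground = 0.8 mm * 250000 / 1000 = 200.0 m

200.0 m


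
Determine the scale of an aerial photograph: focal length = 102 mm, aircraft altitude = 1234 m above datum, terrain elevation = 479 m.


scale = f / (H - h) = 102 mm / 755 m = 102 / 755000 = 1:7402

1:7402


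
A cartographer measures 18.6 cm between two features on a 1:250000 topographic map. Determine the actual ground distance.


ground = 18.6 cm * 250000 / 100 = 46500.0 m = 46.5 km

46.5 km


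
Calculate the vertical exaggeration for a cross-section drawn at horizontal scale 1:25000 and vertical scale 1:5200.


VE = horizontal_scale / vertical_scale = 25000 / 5200 ≈ 4.8

4.8x


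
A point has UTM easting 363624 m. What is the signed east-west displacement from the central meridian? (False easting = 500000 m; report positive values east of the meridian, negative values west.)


displacement = 363624 - 500000 = -136376 m

-136376 m


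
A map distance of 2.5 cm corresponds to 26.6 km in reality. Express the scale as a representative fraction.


ground = 26.6 km = 2660000 cm; RF denominator = ground / map = 2660000 / 2.5 = 1064000; RF = 1:1064000

1:1064000


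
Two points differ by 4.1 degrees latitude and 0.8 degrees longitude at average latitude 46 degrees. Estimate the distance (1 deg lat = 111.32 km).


dlat_km = 4.1 * 111.32 = 456.412
dlon_km = 0.8 * 111.32 * cos(46) ≈ 61.863
dist = sqrt(456.412^2 + 61.863^2) ≈ 460.6 km

460.6 km


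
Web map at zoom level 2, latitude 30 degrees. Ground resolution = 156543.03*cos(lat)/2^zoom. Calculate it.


res = 156543.03 * cos(30) / 2^2 = 156543.03 * 0.8660254 / 4 = 33892.56 m/pixel

33892.56 m/pixel


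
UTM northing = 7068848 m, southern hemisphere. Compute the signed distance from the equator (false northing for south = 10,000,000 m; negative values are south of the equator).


For southern: actual = 7068848 - 10000000 = -2931152 m

-2931152 m


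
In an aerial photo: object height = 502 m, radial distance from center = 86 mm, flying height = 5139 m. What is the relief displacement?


d = h * r / H = 502 * 86 / 5139 = 8.4 mm

8.4 mm


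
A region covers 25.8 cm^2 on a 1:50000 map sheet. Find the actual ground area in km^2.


ground_area = 25.8 * (50000/100)^2 = 6450000.0 m^2 = 6.45 km^2

6.45 km^2


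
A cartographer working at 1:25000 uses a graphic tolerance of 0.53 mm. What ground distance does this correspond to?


ground = 0.53 mm * 25000 / 1000 = 13.25 m

13.25 m


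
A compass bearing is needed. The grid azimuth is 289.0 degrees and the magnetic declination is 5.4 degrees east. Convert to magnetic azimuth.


magnetic azimuth = grid azimuth - declination (east +ve)
mag_az = 289.0 - 5.4 = 283.6 degrees

283.6 degrees


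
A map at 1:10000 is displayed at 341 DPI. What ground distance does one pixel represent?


pixel_cm = 2.54 / 341 ≈ 0.007449 cm
ground = pixel_cm * 10000 / 100 = 2.54 * 10000 / (341 * 100) = 25400 / 34100 ≈ 0.74 m

0.74 m


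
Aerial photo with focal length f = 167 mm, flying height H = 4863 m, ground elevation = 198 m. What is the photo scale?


scale = f / (H - h) = 167 mm / 4665 m = 167 / 4665000 = 1:27934

1:27934


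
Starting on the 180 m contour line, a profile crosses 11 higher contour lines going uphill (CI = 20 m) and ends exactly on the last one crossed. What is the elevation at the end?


elevation = 180 + 11 * 20 = 400 m

400 m


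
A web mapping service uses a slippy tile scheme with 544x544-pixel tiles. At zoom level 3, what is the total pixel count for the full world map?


tiles per axis = 2^3 = 8
total tiles = 8^2 = 64
pixels per axis = 8 * 544 = 4352
total pixels = 4352^2 = 18939904

18939904 pixels


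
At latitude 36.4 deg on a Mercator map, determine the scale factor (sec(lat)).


SF = 1 / cos(36.4) = 1 / 0.804894 = 1.242

1.242


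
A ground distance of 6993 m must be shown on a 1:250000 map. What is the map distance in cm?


map_cm = 6993 * 100 / 250000 = 2.7972 cm ≈ 2.8 cm

2.8 cm


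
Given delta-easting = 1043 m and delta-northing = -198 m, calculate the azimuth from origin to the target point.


az = atan2(1043, -198) = 100.7 deg
adjusted to 0-360: 100.7 degrees

100.7 degrees


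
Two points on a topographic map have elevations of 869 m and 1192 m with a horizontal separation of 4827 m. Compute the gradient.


gradient = (1192 - 869) / 4827 = 323 / 4827 = 0.0669

0.0669


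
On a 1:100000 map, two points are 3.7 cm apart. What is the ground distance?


ground = 3.7 cm * 100000 / 100 = 3700.0 m = 3.7 km

3.7 km


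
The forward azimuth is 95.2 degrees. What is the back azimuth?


back azimuth = (95.2 + 180) mod 360 = 275.2 degrees

275.2 degrees


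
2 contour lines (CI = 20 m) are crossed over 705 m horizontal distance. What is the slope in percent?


elevation change = 2 * 20 = 40 m
slope = 40 / 705 * 100 = 5.7%

5.7%


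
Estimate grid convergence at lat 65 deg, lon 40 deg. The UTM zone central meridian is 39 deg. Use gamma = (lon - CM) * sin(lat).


gamma = (40 - 39) * sin(65) = 1 * 0.906308 = 0.906 degrees

0.906 degrees


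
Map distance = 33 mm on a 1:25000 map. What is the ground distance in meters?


ground = 33 mm * 25000 / 1000 = 825.0 m

825.0 m


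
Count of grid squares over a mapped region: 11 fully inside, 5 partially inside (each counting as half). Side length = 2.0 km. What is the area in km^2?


effective squares = 11 + 5 * 0.5 = 13.5
area = 13.5 * 4.0 = 54.0 km^2

54.0 km^2


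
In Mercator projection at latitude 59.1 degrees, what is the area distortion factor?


area_distortion = 1/cos^2(59.1) = 3.792

3.792


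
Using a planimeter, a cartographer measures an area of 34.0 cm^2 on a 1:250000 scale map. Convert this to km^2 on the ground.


ground_area = 34.0 * (250000/100)^2 = 212500000.0 m^2 = 212.5 km^2

212.5 km^2


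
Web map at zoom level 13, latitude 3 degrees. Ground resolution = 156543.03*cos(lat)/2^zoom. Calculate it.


res = 156543.03 * cos(3) / 2^13 = 156543.03 * 0.99862953 / 8192 = 19.08 m/pixel

19.08 m/pixel


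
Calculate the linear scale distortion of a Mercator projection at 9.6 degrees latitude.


SF = 1 / cos(9.6) = 1 / 0.985996 = 1.014

1.014


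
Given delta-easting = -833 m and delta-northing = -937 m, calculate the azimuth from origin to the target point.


az = atan2(-833, -937) = -138.4 deg
adjusted to 0-360: 221.6 degrees

221.6 degrees


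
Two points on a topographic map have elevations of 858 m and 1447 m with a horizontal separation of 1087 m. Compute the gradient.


gradient = (1447 - 858) / 1087 = 589 / 1087 = 0.5419

0.5419


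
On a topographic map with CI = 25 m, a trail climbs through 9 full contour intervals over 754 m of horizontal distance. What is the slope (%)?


elevation change = 9 * 25 = 225 m
slope = 225 / 754 * 100 = 29.8%

29.8%


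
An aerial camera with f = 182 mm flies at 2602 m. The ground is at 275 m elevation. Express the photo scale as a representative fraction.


scale = f / (H - h) = 182 mm / 2327 m = 182 / 2327000 = 1:12786

1:12786


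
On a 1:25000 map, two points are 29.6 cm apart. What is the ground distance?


ground = 29.6 cm * 25000 / 100 = 7400.0 m = 7.4 km

7.4 km


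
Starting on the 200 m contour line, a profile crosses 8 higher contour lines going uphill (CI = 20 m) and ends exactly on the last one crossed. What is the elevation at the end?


elevation = 200 + 8 * 20 = 360 m

360 m


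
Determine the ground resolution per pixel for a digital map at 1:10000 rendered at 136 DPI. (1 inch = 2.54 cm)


pixel_cm = 2.54 / 136 ≈ 0.018676 cm
ground = pixel_cm * 10000 / 100 = 2.54 * 10000 / (136 * 100) = 25400 / 13600 ≈ 1.87 m

1.87 m


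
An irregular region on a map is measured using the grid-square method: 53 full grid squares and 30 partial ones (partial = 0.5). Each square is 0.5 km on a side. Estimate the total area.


effective squares = 53 + 30 * 0.5 = 68.0
area = 68.0 * 0.25 = 17.0 km^2

17.0 km^2


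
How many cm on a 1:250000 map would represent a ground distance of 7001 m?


map_cm = 7001 * 100 / 250000 = 2.8004 cm ≈ 2.8 cm

2.8 cm


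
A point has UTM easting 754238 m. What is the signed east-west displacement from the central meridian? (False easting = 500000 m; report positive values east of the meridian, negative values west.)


displacement = 754238 - 500000 = 254238 m

254238 m


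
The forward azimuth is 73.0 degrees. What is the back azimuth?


back azimuth = (73.0 + 180) mod 360 = 253.0 degrees

253.0 degrees


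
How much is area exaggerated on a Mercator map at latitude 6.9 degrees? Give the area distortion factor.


area_distortion = 1/cos^2(6.9) = 1.015

1.015


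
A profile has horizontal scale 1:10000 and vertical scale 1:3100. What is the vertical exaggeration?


VE = horizontal_scale / vertical_scale = 10000 / 3100 ≈ 3.2

3.2x


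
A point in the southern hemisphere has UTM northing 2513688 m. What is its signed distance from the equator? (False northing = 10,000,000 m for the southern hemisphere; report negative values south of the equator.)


For southern: actual = 2513688 - 10000000 = -7486312 m

-7486312 m


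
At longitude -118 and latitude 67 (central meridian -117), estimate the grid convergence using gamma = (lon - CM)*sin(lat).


gamma = (-118 - -117) * sin(67) = -1 * 0.920505 = -0.921 degrees

-0.921 degrees


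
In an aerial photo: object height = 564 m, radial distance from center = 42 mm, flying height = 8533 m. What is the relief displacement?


d = h * r / H = 564 * 42 / 8533 = 2.78 mm

2.78 mm


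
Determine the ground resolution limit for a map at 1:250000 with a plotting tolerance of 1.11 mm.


ground = 1.11 mm * 250000 / 1000 = 277.5 m

277.5 m


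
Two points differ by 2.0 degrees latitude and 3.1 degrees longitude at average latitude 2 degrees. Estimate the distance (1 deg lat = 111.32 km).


dlat_km = 2.0 * 111.32 = 222.64
dlon_km = 3.1 * 111.32 * cos(2) ≈ 344.882
dist = sqrt(222.64^2 + 344.882^2) ≈ 410.5 km

410.5 km


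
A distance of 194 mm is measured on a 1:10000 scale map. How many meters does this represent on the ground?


ground = 194 mm * 10000 / 1000 = 1940.0 m

1940.0 m


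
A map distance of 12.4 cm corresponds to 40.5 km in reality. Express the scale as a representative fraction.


ground = 40.5 km = 4050000 cm; RF denominator = ground / map = 4050000 / 12.4 ≈ 326613; RF = 1:326613

1:326613


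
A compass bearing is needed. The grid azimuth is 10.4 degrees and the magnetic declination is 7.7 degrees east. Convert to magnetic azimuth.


magnetic azimuth = grid azimuth - declination (east +ve)
mag_az = 10.4 - 7.7 = 2.7 degrees

2.7 degrees


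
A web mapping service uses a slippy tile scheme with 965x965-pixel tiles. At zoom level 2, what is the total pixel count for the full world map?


tiles per axis = 2^2 = 4
total tiles = 4^2 = 16
pixels per axis = 4 * 965 = 3860
total pixels = 3860^2 = 14899600

14899600 pixels


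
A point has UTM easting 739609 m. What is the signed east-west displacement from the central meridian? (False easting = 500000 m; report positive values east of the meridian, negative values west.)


displacement = 739609 - 500000 = 239609 m

239609 m


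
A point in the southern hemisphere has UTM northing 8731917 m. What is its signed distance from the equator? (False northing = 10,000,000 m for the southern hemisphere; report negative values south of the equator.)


For southern: actual = 8731917 - 10000000 = -1268083 m

-1268083 m


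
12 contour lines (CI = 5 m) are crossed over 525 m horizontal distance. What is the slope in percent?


elevation change = 12 * 5 = 60 m
slope = 60 / 525 * 100 = 11.4%

11.4%


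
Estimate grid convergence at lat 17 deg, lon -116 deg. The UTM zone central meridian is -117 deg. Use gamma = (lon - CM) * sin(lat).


gamma = (-116 - -117) * sin(17) = 1 * 0.292372 = 0.292 degrees

0.292 degrees


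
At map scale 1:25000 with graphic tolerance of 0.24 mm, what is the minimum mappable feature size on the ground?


ground = 0.24 mm * 25000 / 1000 = 6.0 m

6.0 m


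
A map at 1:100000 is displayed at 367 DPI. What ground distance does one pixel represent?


pixel_cm = 2.54 / 367 ≈ 0.006921 cm
ground = pixel_cm * 100000 / 100 = 2.54 * 100000 / (367 * 100) = 254000 / 36700 ≈ 6.92 m

6.92 m


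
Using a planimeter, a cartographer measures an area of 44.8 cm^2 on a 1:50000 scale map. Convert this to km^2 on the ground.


ground_area = 44.8 * (50000/100)^2 = 11200000.0 m^2 = 11.2 km^2

11.2 km^2


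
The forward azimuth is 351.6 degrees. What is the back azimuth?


back azimuth = (351.6 + 180) mod 360 = 171.6 degrees

171.6 degrees


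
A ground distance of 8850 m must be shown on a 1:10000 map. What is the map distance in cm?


map_cm = 8850 * 100 / 10000 = 88.5 cm

88.5 cm


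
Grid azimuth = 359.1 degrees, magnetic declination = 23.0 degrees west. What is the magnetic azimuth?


magnetic azimuth = grid azimuth - declination (east +ve)
mag_az = 359.1 - -23.0 = 22.1 degrees

22.1 degrees


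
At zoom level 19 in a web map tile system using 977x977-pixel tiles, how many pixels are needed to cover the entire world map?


tiles per axis = 2^19 = 524288
total tiles = 524288^2 = 274877906944
pixels per axis = 524288 * 977 = 512229376
total pixels = 512229376^2 = 262378933637349376

262378933637349376 pixels


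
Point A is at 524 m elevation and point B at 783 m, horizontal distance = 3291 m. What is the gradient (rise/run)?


gradient = (783 - 524) / 3291 = 259 / 3291 = 0.0787

0.0787


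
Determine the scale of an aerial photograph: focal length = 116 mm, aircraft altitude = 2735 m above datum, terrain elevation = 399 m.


scale = f / (H - h) = 116 mm / 2336 m = 116 / 2336000 = 1:20138

1:20138


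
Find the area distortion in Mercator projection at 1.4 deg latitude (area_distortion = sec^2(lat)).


area_distortion = 1/cos^2(1.4) = 1.001

1.001


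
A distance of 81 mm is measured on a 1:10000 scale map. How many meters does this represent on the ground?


ground = 81 mm * 10000 / 1000 = 810.0 m

810.0 m


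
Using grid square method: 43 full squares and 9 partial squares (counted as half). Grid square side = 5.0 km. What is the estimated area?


effective squares = 43 + 9 * 0.5 = 47.5
area = 47.5 * 25.0 = 1187.5 km^2

1187.5 km^2


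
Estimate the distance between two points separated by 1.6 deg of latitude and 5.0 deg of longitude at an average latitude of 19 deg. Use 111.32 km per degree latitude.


dlat_km = 1.6 * 111.32 = 178.112
dlon_km = 5.0 * 111.32 * cos(19) ≈ 526.276
dist = sqrt(178.112^2 + 526.276^2) ≈ 555.6 km

555.6 km


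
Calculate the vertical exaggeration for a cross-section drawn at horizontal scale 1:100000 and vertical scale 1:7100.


VE = horizontal_scale / vertical_scale = 100000 / 7100 ≈ 14.1

14.1x


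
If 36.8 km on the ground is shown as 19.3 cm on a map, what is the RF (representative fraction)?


ground = 36.8 km = 3680000 cm; RF denominator = ground / map = 3680000 / 19.3 ≈ 190674; RF = 1:190674

1:190674


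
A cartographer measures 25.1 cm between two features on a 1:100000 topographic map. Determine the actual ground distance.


ground = 25.1 cm * 100000 / 100 = 25100.0 m = 25.1 km

25.1 km


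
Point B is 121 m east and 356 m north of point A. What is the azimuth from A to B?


az = atan2(121, 356) = 18.8 deg
adjusted to 0-360: 18.8 degrees

18.8 degrees


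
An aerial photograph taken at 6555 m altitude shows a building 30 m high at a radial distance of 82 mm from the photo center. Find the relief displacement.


d = h * r / H = 30 * 82 / 6555 = 0.38 mm

0.38 mm


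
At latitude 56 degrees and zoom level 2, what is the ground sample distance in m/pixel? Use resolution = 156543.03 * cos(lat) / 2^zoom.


res = 156543.03 * cos(56) / 2^2 = 156543.03 * 0.5591929 / 4 = 21884.44 m/pixel

21884.44 m/pixel


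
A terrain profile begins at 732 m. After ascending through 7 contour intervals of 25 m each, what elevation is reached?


elevation = 732 + 7 * 25 = 907 m

907 m


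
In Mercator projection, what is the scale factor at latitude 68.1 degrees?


SF = 1 / cos(68.1) = 1 / 0.372988 = 2.681

2.681


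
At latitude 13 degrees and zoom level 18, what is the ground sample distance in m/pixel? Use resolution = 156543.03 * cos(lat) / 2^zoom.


res = 156543.03 * cos(13) / 2^18 = 156543.03 * 0.97437006 / 262144 = 0.58 m/pixel

0.58 m/pixel


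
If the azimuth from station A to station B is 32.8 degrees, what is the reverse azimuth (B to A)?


back azimuth = (32.8 + 180) mod 360 = 212.8 degrees

212.8 degrees


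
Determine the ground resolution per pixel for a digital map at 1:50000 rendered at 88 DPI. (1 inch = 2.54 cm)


pixel_cm = 2.54 / 88 ≈ 0.028864 cm
ground = pixel_cm * 50000 / 100 = 2.54 * 50000 / (88 * 100) = 127000 / 8800 ≈ 14.43 m

14.43 m


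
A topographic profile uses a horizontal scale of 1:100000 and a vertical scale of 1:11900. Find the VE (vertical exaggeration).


VE = horizontal_scale / vertical_scale = 100000 / 11900 ≈ 8.4

8.4x


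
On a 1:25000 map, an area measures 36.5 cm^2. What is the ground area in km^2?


ground_area = 36.5 * (25000/100)^2 = 2281250.0 m^2 = 2.28125 km^2 ≈ 2.281 km^2

2.281 km^2


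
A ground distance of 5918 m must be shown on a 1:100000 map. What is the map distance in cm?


map_cm = 5918 * 100 / 100000 = 5.918 cm ≈ 5.92 cm

5.92 cm


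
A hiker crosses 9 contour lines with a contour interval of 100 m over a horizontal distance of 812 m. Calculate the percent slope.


elevation change = 9 * 100 = 900 m
slope = 900 / 812 * 100 = 110.8%

110.8%


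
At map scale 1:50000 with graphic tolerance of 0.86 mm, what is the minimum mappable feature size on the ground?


ground = 0.86 mm * 50000 / 1000 = 43.0 m

43.0 m


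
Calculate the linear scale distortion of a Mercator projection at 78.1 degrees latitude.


SF = 1 / cos(78.1) = 1 / 0.206204 = 4.85

4.85


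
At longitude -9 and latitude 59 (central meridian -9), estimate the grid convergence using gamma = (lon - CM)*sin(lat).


gamma = (-9 - -9) * sin(59) = 0 * 0.857167 = 0.0 degrees

0.0 degrees


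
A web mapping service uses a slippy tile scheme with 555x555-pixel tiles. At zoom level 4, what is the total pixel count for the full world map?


tiles per axis = 2^4 = 16
total tiles = 16^2 = 256
pixels per axis = 16 * 555 = 8880
total pixels = 8880^2 = 78854400

78854400 pixels


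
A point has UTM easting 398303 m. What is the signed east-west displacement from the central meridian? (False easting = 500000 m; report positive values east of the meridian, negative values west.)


displacement = 398303 - 500000 = -101697 m

-101697 m


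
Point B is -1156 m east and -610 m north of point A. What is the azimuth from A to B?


az = atan2(-1156, -610) = -117.8 deg
adjusted to 0-360: 242.2 degrees

242.2 degrees


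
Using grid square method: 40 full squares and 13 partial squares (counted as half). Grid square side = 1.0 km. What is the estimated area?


effective squares = 40 + 13 * 0.5 = 46.5
area = 46.5 * 1.0 = 46.5 km^2

46.5 km^2


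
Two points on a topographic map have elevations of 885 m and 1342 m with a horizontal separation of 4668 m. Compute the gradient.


gradient = (1342 - 885) / 4668 = 457 / 4668 = 0.0979

0.0979


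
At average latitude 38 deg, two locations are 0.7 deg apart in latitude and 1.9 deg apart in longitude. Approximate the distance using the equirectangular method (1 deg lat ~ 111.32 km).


dlat_km = 0.7 * 111.32 = 77.924
dlon_km = 1.9 * 111.32 * cos(38) ≈ 166.671
dist = sqrt(77.924^2 + 166.671^2) ≈ 184.0 km

184.0 km


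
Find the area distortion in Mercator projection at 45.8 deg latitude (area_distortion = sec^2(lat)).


area_distortion = 1/cos^2(45.8) = 2.057

2.057


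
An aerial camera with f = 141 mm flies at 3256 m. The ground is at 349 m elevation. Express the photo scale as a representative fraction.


scale = f / (H - h) = 141 mm / 2907 m = 141 / 2907000 = 1:20617

1:20617


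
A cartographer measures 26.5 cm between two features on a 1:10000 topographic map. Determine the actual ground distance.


ground = 26.5 cm * 10000 / 100 = 2650.0 m = 2.65 km

2.65 km


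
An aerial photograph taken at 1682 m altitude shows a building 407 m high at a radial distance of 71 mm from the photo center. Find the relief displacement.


d = h * r / H = 407 * 71 / 1682 = 17.18 mm

17.18 mm


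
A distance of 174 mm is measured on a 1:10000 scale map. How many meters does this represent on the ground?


ground = 174 mm * 10000 / 1000 = 1740.0 m

1740.0 m


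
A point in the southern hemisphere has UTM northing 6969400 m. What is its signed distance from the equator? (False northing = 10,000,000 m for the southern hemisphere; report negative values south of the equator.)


For southern: actual = 6969400 - 10000000 = -3030600 m

-3030600 m


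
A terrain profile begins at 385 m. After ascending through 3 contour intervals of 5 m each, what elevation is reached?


elevation = 385 + 3 * 5 = 400 m

400 m


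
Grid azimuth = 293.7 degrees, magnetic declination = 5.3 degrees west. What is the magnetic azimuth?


magnetic azimuth = grid azimuth - declination (east +ve)
mag_az = 293.7 - -5.3 = 299.0 degrees

299.0 degrees


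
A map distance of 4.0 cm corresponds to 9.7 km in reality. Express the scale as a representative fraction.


ground = 9.7 km = 970000 cm; RF denominator = ground / map = 970000 / 4.0 = 242500; RF = 1:242500

1:242500


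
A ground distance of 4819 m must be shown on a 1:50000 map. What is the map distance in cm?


map_cm = 4819 * 100 / 50000 = 9.638 cm ≈ 9.64 cm

9.64 cm


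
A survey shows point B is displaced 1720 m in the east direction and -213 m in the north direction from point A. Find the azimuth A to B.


az = atan2(1720, -213) = 97.1 deg
adjusted to 0-360: 97.1 degrees

97.1 degrees


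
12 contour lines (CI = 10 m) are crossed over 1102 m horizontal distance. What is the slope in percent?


elevation change = 12 * 10 = 120 m
slope = 120 / 1102 * 100 = 10.9%

10.9%


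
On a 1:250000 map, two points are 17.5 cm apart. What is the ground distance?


ground = 17.5 cm * 250000 / 100 = 43750.0 m = 43.75 km

43.75 km


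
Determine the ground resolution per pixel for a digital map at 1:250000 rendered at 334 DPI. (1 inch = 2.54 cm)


pixel_cm = 2.54 / 334 ≈ 0.007605 cm
ground = pixel_cm * 250000 / 100 = 2.54 * 250000 / (334 * 100) = 635000 / 33400 ≈ 19.01 m

19.01 m


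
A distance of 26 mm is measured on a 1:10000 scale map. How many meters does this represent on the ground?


ground = 26 mm * 10000 / 1000 = 260.0 m

260.0 m


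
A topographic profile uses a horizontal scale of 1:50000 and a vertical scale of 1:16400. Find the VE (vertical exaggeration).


VE = horizontal_scale / vertical_scale = 50000 / 16400 ≈ 3.0

3.0x


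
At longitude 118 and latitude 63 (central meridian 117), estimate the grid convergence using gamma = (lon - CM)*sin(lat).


gamma = (118 - 117) * sin(63) = 1 * 0.891007 = 0.891 degrees

0.891 degrees


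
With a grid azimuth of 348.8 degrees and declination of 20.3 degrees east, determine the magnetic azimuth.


magnetic azimuth = grid azimuth - declination (east +ve)
mag_az = 348.8 - 20.3 = 328.5 degrees

328.5 degrees


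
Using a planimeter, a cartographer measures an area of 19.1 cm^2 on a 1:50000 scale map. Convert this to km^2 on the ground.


ground_area = 19.1 * (50000/100)^2 = 4775000.0 m^2 = 4.775 km^2

4.775 km^2


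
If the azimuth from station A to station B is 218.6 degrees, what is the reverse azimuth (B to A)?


back azimuth = (218.6 + 180) mod 360 = 38.6 degrees

38.6 degrees


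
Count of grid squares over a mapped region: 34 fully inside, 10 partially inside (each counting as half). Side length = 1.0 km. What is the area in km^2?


effective squares = 34 + 10 * 0.5 = 39.0
area = 39.0 * 1.0 = 39.0 km^2

39.0 km^2


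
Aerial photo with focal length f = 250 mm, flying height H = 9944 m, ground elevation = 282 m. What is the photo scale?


scale = f / (H - h) = 250 mm / 9662 m = 250 / 9662000 = 1:38648

1:38648


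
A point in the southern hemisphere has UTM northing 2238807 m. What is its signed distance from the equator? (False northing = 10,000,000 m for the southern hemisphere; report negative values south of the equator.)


For southern: actual = 2238807 - 10000000 = -7761193 m

-7761193 m


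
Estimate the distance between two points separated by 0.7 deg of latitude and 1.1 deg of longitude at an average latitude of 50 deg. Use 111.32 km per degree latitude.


dlat_km = 0.7 * 111.32 = 77.924
dlon_km = 1.1 * 111.32 * cos(50) ≈ 78.711
dist = sqrt(77.924^2 + 78.711^2) ≈ 110.8 km

110.8 km


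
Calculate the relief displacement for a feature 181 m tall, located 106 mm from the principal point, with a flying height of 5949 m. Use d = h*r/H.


d = h * r / H = 181 * 106 / 5949 = 3.23 mm

3.23 mm


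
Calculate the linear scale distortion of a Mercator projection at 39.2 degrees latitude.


SF = 1 / cos(39.2) = 1 / 0.774944 = 1.29

1.29


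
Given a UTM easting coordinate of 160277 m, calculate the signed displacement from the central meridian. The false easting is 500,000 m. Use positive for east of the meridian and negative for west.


displacement = 160277 - 500000 = -339723 m

-339723 m


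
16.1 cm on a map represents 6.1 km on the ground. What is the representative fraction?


ground = 6.1 km = 610000 cm; RF denominator = ground / map = 610000 / 16.1 ≈ 37888; RF = 1:37888

1:37888


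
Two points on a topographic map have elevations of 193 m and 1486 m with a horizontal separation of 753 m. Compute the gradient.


gradient = (1486 - 193) / 753 = 1293 / 753 = 1.7171

1.7171


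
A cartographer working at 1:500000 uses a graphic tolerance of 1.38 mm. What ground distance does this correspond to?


ground = 1.38 mm * 500000 / 1000 = 690.0 m

690.0 m


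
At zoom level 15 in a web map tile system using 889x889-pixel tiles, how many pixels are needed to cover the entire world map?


tiles per axis = 2^15 = 32768
total tiles = 32768^2 = 1073741824
pixels per axis = 32768 * 889 = 29130752
total pixels = 29130752^2 = 848600712085504

848600712085504 pixels


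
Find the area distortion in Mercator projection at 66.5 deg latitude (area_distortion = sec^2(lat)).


area_distortion = 1/cos^2(66.5) = 6.289

6.289


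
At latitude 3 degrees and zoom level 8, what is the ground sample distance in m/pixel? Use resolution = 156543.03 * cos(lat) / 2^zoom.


res = 156543.03 * cos(3) / 2^8 = 156543.03 * 0.99862953 / 256 = 610.66 m/pixel

610.66 m/pixel


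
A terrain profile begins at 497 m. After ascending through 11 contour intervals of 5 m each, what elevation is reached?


elevation = 497 + 11 * 5 = 552 m

552 m


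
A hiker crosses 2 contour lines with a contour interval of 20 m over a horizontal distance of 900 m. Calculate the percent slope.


elevation change = 2 * 20 = 40 m
slope = 40 / 900 * 100 = 4.4%

4.4%


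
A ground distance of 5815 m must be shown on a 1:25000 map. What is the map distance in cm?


map_cm = 5815 * 100 / 25000 = 23.26 cm

23.26 cm


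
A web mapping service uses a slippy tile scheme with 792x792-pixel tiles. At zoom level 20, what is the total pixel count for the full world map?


tiles per axis = 2^20 = 1048576
total tiles = 1048576^2 = 1099511627776
pixels per axis = 1048576 * 792 = 830472192
total pixels = 830472192^2 = 689684061685284864

689684061685284864 pixels


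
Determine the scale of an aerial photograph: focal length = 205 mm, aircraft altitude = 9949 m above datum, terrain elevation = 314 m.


scale = f / (H - h) = 205 mm / 9635 m = 205 / 9635000 = 1:47000

1:47000


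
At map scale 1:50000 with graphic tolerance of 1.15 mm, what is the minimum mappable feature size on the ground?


ground = 1.15 mm * 50000 / 1000 = 57.5 m

57.5 m


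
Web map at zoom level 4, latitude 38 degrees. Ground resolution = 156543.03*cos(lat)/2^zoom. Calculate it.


res = 156543.03 * cos(38) / 2^4 = 156543.03 * 0.78801075 / 16 = 7709.85 m/pixel

7709.85 m/pixel


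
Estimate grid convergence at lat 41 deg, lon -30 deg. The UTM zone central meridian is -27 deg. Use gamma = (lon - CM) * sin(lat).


gamma = (-30 - -27) * sin(41) = -3 * 0.656059 = -1.968 degrees

-1.968 degrees


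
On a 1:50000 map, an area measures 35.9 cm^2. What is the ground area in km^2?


ground_area = 35.9 * (50000/100)^2 = 8975000.0 m^2 = 8.975 km^2

8.975 km^2


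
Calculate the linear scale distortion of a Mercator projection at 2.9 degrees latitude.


SF = 1 / cos(2.9) = 1 / 0.998719 = 1.001

1.001


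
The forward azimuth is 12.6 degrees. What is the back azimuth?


back azimuth = (12.6 + 180) mod 360 = 192.6 degrees

192.6 degrees


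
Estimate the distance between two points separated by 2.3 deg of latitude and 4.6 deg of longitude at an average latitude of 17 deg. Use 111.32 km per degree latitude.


dlat_km = 2.3 * 111.32 = 256.036
dlon_km = 4.6 * 111.32 * cos(17) ≈ 489.697
dist = sqrt(256.036^2 + 489.697^2) ≈ 552.6 km

552.6 km


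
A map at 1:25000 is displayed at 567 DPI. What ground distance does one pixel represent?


pixel_cm = 2.54 / 567 ≈ 0.00448 cm
ground = pixel_cm * 25000 / 100 = 2.54 * 25000 / (567 * 100) = 63500 / 56700 ≈ 1.12 m

1.12 m


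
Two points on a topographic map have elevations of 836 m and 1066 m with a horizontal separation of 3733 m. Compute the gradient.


gradient = (1066 - 836) / 3733 = 230 / 3733 = 0.0616

0.0616


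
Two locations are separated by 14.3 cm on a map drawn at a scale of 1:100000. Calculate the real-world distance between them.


ground = 14.3 cm * 100000 / 100 = 14300.0 m = 14.3 km

14.3 km


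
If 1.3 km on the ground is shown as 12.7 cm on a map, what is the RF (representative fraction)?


ground = 1.3 km = 130000 cm; RF denominator = ground / map = 130000 / 12.7 ≈ 10236; RF = 1:10236

1:10236


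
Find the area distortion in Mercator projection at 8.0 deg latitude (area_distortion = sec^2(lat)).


area_distortion = 1/cos^2(8.0) = 1.02

1.02


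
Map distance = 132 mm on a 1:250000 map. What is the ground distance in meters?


ground = 132 mm * 250000 / 1000 = 33000.0 m

33000.0 m


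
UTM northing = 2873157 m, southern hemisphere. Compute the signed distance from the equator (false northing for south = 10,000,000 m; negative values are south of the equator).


For southern: actual = 2873157 - 10000000 = -7126843 m

-7126843 m


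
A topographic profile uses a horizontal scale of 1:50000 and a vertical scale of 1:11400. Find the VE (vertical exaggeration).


VE = horizontal_scale / vertical_scale = 50000 / 11400 ≈ 4.4

4.4x


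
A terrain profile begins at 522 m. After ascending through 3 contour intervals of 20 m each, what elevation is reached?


elevation = 522 + 3 * 20 = 582 m

582 m


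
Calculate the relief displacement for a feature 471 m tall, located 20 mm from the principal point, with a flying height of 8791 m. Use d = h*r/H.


d = h * r / H = 471 * 20 / 8791 = 1.07 mm

1.07 mm


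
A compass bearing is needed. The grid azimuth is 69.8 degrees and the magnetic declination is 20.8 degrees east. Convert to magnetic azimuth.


magnetic azimuth = grid azimuth - declination (east +ve)
mag_az = 69.8 - 20.8 = 49.0 degrees

49.0 degrees


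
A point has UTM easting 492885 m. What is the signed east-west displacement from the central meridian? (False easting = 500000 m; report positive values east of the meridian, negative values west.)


displacement = 492885 - 500000 = -7115 m

-7115 m


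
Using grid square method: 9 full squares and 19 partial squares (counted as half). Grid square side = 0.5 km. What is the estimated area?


effective squares = 9 + 19 * 0.5 = 18.5
area = 18.5 * 0.25 = 4.625 km^2

4.625 km^2
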